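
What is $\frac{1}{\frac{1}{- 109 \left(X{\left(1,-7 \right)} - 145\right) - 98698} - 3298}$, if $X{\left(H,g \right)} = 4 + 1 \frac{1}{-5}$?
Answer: $- \frac{416536}{1373735733} \approx -0.00030321$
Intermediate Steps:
$X{\left(H,g \right)} = \frac{19}{5}$ ($X{\left(H,g \right)} = 4 + 1 \left(- \frac{1}{5}\right) = 4 - \frac{1}{5} = \frac{19}{5}$)
$\frac{1}{\frac{1}{- 109 \left(X{\left(1,-7 \right)} - 145\right) - 98698} - 3298} = \frac{1}{\frac{1}{- 109 \left(\frac{19}{5} - 145\right) - 98698} - 3298} = \frac{1}{\frac{1}{\left(-109\right) \left(- \frac{706}{5}\right) - 98698} + \left(-8368 + 5070\right)} = \frac{1}{\frac{1}{\frac{76954}{5} - 98698} - 3298} = \frac{1}{\frac{1}{- \frac{416536}{5}} - 3298} = \frac{1}{- \frac{5}{416536} - 3298} = \frac{1}{- \frac{1373735733}{416536}} = - \frac{416536}{1373735733}$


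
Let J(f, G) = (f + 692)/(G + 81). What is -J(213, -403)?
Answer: 905/322 ≈ 2.8106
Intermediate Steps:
J(f, G) = (692 + f)/(81 + G)
-J(213, -403) = -(692 + 213)/(81 - 403) = -905/(-322) = -(-1)*905/322 = -1*(-905/322) = 905/322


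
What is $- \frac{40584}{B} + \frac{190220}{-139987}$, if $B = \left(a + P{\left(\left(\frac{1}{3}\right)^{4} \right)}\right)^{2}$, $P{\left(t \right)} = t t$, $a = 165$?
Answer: $- \frac{116871648160683122}{41014411217740843} \approx -2.8495$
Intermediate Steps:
$P{\left(t \right)} = t^{2}$
$B = \frac{1171949144356}{43046721}$ ($B = \left(165 + \left(\left(\frac{1}{3}\right)^{4}\right)^{2}\right)^{2} = \left(165 + \left(\frac{1}{81}\right)^{2}\right)^{2} = \left(165 + \frac{1}{6561}\right)^{2} = \left(\frac{1082566}{6561}\right)^{2} = \frac{1171949144356}{43046721} \approx 27225.0$)
$- \frac{40584}{B} + \frac{190220}{-139987} = - \frac{40584}{\frac{1171949144356}{43046721}} + \frac{190220}{-139987} = \left(-40584\right) \frac{43046721}{1171949144356} + 190220 \left(- \frac{1}{139987}\right) = - \frac{436752031266}{292987286089} - \frac{190220}{139987} = - \frac{116871648160683122}{41014411217740843}$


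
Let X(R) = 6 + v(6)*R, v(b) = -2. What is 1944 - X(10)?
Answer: 1958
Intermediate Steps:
X(R) = 6 - 2*R
1944 - X(10) = 1944 - (6 - 2*10) = 1944 - (6 - 20) = 1944 - 1*(-14) = 1944 + 14 = 1958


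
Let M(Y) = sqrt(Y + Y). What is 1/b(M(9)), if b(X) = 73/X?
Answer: 3*sqrt(2)/73 ≈ 0.058118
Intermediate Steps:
M(Y) = sqrt(2)*sqrt(Y) (M(Y) = sqrt(2*Y) = sqrt(2)*sqrt(Y))
1/b(M(9)) = 1/(73/((sqrt(2)*sqrt(9)))) = 1/(73/((sqrt(2)*3))) = 1/(73/((3*sqrt(2)))) = 1/(73*(sqrt(2)/6)) = 1/(73*sqrt(2)/6) = 3*sqrt(2)/73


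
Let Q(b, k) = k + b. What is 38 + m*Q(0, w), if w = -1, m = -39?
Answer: 77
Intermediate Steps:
Q(b, k) = b + k
38 + m*Q(0, w) = 38 - 39*(0 - 1) = 38 - 39*(-1) = 38 + 39 = 77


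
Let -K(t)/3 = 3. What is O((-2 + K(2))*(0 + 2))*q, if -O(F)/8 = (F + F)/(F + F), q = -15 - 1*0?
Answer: 120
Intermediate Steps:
K(t) = -9 (K(t) = -3*3 = -9)
q = -15 (q = -15 + 0 = -15)
O(F) = -8 (O(F) = -8*(F + F)/(F + F) = -8*2*F/(2*F) = -8*2*F*1/(2*F) = -8*1 = -8)
O((-2 + K(2))*(0 + 2))*q = -8*(-15) = 120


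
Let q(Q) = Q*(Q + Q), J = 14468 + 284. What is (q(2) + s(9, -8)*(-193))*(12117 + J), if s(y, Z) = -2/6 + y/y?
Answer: -9726578/3 ≈ -3.2422e+6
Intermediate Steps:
s(y, Z) = 2/3 (s(y, Z) = -2*1/6 + 1 = -1/3 + 1 = 2/3)
J = 14752
q(Q) = 2*Q**2 (q(Q) = Q*(2*Q) = 2*Q**2)
(q(2) + s(9, -8)*(-193))*(12117 + J) = (2*2**2 + (2/3)*(-193))*(12117 + 14752) = (2*4 - 386/3)*26869 = (8 - 386/3)*26869 = -362/3*26869 = -9726578/3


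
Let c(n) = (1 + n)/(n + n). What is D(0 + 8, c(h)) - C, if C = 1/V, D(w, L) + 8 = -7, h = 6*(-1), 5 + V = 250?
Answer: -3676/245 ≈ -15.004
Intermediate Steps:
V = 245 (V = -5 + 250 = 245)
h = -6
c(n) = (1 + n)/(2*n) (c(n) = (1 + n)/((2*n)) = (1 + n)*(1/(2*n)) = (1 + n)/(2*n))
D(w, L) = -15 (D(w, L) = -8 - 7 = -15)
C = 1/245 ≈ 0.0040816
D(0 + 8, c(h)) - C = -15 - 1*1/245 = -15 - 1/245 = -3676/245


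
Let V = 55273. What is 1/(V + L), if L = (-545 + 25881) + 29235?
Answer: 1/109844 ≈ 9.1038e-6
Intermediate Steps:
L = 54571 (L = 25336 + 29235 = 54571)
1/(V + L) = 1/(55273 + 54571) = 1/109844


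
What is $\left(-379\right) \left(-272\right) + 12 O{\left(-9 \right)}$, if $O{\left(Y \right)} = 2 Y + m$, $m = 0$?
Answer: $102872$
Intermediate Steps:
$O{\left(Y \right)} = 2 Y$ ($O{\left(Y \right)} = 2 Y + 0 = 2 Y$)
$\left(-379\right) \left(-272\right) + 12 O{\left(-9 \right)} = \left(-379\right) \left(-272\right) + 12 \cdot 2 \left(-9\right) = 103088 + 12 \left(-18\right) = 103088 - 216 = 102872$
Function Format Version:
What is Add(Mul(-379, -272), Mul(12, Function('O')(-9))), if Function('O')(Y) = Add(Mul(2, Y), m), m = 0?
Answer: 102872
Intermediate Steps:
Function('O')(Y) = Mul(2, Y) (Function('O')(Y) = Add(Mul(2, Y), 0) = Mul(2, Y))
Add(Mul(-379, -272), Mul(12, Function('O')(-9))) = Add(Mul(-379, -272), Mul(12, Mul(2, -9))) = Add(103088, Mul(12, -18)) = Add(103088, -216) = 102872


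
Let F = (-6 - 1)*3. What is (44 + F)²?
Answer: 529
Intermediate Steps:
F = -21 (F = -7*3 = -21)
(44 + F)² = (44 - 21)² = 23² = 529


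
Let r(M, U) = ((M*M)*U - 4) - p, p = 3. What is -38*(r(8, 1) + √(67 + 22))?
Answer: -2166 - 38*√89 ≈ -2524.5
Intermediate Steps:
r(M, U) = -7 + U*M² (r(M, U) = ((M*M)*U - 4) - 1*3 = (M²*U - 4) - 3 = (U*M² - 4) - 3 = (-4 + U*M²) - 3 = -7 + U*M²)
-38*(r(8, 1) + √(67 + 22)) = -38*((-7 + 1*8²) + √(67 + 22)) = -38*((-7 + 1*64) + √89) = -38*((-7 + 64) + √89) = -38*(57 + √89) = -2166 - 38*√89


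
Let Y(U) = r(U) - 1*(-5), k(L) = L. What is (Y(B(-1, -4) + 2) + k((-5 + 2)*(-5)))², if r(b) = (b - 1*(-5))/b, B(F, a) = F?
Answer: 676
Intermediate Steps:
r(b) = (5 + b)/b (r(b) = (b + 5)/b = (5 + b)/b)
Y(U) = 5 + (5 + U)/U (Y(U) = (5 + U)/U - 1*(-5) = (5 + U)/U + 5 = 5 + (5 + U)/U)
(Y(B(-1, -4) + 2) + k((-5 + 2)*(-5)))² = ((6 + 5/(-1 + 2)) + (-5 + 2)*(-5))² = ((6 + 5/1) - 3*(-5))² = ((6 + 5*1) + 15)² = ((6 + 5) + 15)² = (11 + 15)² = 26² = 676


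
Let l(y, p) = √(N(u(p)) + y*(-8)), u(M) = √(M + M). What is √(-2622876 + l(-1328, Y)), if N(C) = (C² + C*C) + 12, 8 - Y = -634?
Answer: √(-2622876 + 2*√3301) ≈ 1619.5*I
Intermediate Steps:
Y = 642 (Y = 8 - 1*(-634) = 8 + 634 = 642)
u(M) = √2*√M (u(M) = √(2*M) = √2*√M)
N(C) = 12 + 2*C² (N(C) = (C² + C²) + 12 = 2*C² + 12 = 12 + 2*C²)
l(y, p) = √(12 - 8*y + 4*p) (l(y, p) = √((12 + 2*(√2*√p)²) + y*(-8)) = √((12 + 2*(2*p)) - 8*y) = √((12 + 4*p) - 8*y) = √(12 - 8*y + 4*p))
√(-2622876 + l(-1328, Y)) = √(-2622876 + 2*√(3 + 642 - 2*(-1328))) = √(-2622876 + 2*√(3 + 642 + 2656)) = √(-2622876 + 2*√3301)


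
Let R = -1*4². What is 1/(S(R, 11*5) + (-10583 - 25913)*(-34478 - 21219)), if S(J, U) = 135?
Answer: 1/2032717847 ≈ 4.9195e-10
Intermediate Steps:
R = -16 (R = -1*16 = -16)
1/(S(R, 11*5) + (-10583 - 25913)*(-34478 - 21219)) = 1/(135 + (-10583 - 25913)*(-34478 - 21219)) = 1/(135 - 36496*(-55697)) = 1/(135 + 2032717712) = 1/2032717847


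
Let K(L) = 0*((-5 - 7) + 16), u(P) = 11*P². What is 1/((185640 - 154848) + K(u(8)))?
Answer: 1/30792 ≈ 3.2476e-5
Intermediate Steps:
K(L) = 0 (K(L) = 0*(-12 + 16) = 0*4 = 0)
1/((185640 - 154848) + K(u(8))) = 1/((185640 - 154848) + 0) = 1/(30792 + 0) = 1/30792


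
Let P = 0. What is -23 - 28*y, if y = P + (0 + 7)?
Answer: -219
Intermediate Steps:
y = 7 (y = 0 + (0 + 7) = 0 + 7 = 7)
-23 - 28*y = -23 - 28*7 = -23 - 196 = -219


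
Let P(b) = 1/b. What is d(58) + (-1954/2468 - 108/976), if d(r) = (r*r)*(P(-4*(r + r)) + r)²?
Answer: 27256785527029/2408768 ≈ 1.1316e+7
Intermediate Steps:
d(r) = r²*(r - 1/(8*r))² (d(r) = (r*r)*(1/(-4*(r + r)) + r)² = r²*(1/(-8*r) + r)² = r²*(-1/(8*r) + r)² = r²*(r - 1/(8*r))²)
d(58) + (-1954/2468 - 108/976) = (-1 + 8*58²)²/64 + (-1954/2468 - 108/976) = (-1 + 8*3364)²/64 + (-1954*1/2468 - 108*1/976) = (-1 + 26912)²/64 + (-977/1234 - 27/244) = (1/64)*26911² - 135853/150548 = (1/64)*724201921 - 135853/150548 = 724201921/64 - 135853/150548 = 27256785527029/2408768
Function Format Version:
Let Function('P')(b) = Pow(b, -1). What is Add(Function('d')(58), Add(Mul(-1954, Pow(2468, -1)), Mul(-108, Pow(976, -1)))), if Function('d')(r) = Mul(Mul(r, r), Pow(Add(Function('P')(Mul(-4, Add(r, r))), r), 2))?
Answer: Rational(27256785527029, 2408768) ≈ 1.1316e+7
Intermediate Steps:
Function('d')(r) = Mul(Pow(r, 2), Pow(Add(r, Mul(Rational(-1, 8), Pow(r, -1))), 2)) (Function('d')(r) = Mul(Mul(r, r), Pow(Add(Pow(Mul(-4, Add(r, r)), -1), r), 2)) = Mul(Pow(r, 2), Pow(Add(Pow(Mul(-4, Mul(2, r)), -1), r), 2)) = Mul(Pow(r, 2), Pow(Add(Pow(Mul(-8, r), -1), r), 2)) = Mul(Pow(r, 2), Pow(Add(Mul(Rational(-1, 8), Pow(r, -1)), r), 2)) = Mul(Pow(r, 2), Pow(Add(r, Mul(Rational(-1, 8), Pow(r, -1))), 2)))
Add(Function('d')(58), Add(Mul(-1954, Pow(2468, -1)), Mul(-108, Pow(976, -1)))) = Add(Mul(Rational(1, 64), Pow(Add(-1, Mul(8, Pow(58, 2))), 2)), Add(Mul(-1954, Pow(2468, -1)), Mul(-108, Pow(976, -1)))) = Add(Mul(Rational(1, 64), Pow(Add(-1, Mul(8, 3364)), 2)), Add(Mul(-1954, Rational(1, 2468)), Mul(-108, Rational(1, 976)))) = Add(Mul(Rational(1, 64), Pow(Add(-1, 26912), 2)), Add(Rational(-977, 1234), Rational(-27, 244))) = Add(Mul(Rational(1, 64), Pow(26911, 2)), Rational(-135853, 150548)) = Add(Mul(Rational(1, 64), 724201921), Rational(-135853, 150548)) = Add(Rational(724201921, 64), Rational(-135853, 150548)) = Rational(27256785527029, 2408768)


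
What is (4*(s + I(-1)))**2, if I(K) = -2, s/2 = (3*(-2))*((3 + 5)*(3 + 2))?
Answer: 3717184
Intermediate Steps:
s = -480 (s = 2*((3*(-2))*((3 + 5)*(3 + 2))) = 2*(-48*5) = 2*(-6*40) = 2*(-240) = -480)
(4*(s + I(-1)))**2 = (4*(-480 - 2))**2 = (4*(-482))**2 = (-1928)**2 = 3717184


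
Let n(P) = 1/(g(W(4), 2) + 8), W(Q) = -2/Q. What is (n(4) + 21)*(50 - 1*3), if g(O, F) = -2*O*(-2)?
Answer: 5969/6 ≈ 994.83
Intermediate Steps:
g(O, F) = 4*O
n(P) = 1/6 (n(P) = 1/(4*(-2/4) + 8) = 1/(4*(-2*1/4) + 8) = 1/(4*(-1/2) + 8) = 1/(-2 + 8) = 1/6)
(n(4) + 21)*(50 - 1*3) = (1/6 + 21)*(50 - 1*3) = 127*(50 - 3)/6 = (127/6)*47 = 5969/6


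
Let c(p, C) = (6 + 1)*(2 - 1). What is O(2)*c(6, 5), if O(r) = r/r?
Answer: 7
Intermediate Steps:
c(p, C) = 7 (c(p, C) = 7*1 = 7)
O(r) = 1
O(2)*c(6, 5) = 1*7 = 7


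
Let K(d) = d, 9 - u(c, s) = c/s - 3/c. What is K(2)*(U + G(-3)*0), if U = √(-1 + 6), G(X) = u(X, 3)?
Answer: 2*√5 ≈ 4.4721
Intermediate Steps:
u(c, s) = 9 + 3/c - c/s (u(c, s) = 9 - (c/s - 3/c) = 9 - (-3/c + c/s) = 9 + (3/c - c/s) = 9 + 3/c - c/s)
G(X) = 9 + 3/X - X/3 (G(X) = 9 + 3/X - 1*X/3 = 9 + 3/X - 1*X*⅓ = 9 + 3/X - X/3)
U = √5 ≈ 2.2361
K(2)*(U + G(-3)*0) = 2*(√5 + (9 + 3/(-3) - ⅓*(-3))*0) = 2*(√5 + (9 + 3*(-⅓) + 1)*0) = 2*(√5 + (9 - 1 + 1)*0) = 2*(√5 + 9*0) = 2*(√5 + 0) = 2*√5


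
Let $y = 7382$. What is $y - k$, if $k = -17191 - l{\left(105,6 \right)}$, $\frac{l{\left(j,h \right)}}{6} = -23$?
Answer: $24435$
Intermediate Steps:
$l{\left(j,h \right)} = -138$ ($l{\left(j,h \right)} = 6 \left(-23\right) = -138$)
$k = -17053$ ($k = -17191 - -138 = -17191 + 138 = -17053$)
$y - k = 7382 - -17053 = 7382 + 17053 = 24435$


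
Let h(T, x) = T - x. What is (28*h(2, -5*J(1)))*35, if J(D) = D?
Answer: 6860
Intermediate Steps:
(28*h(2, -5*J(1)))*35 = (28*(2 - (-5)))*35 = (28*(2 - 1*(-5)))*35 = (28*(2 + 5))*35 = (28*7)*35 = 196*35 = 6860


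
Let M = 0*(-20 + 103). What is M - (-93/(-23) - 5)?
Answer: 22/23 ≈ 0.95652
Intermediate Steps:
M = 0 (M = 0*83 = 0)
M - (-93/(-23) - 5) = 0 - (-93/(-23) - 5) = 0 - (-93*(-1/23) - 5) = 0 - (93/23 - 5) = 0 - 1*(-22/23) = 0 + 22/23 = 22/23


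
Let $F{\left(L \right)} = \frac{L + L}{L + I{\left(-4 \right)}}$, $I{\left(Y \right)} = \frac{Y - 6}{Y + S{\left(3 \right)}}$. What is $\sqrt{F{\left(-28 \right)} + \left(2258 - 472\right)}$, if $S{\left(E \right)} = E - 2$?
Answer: $\frac{\sqrt{2448142}}{37} \approx 42.288$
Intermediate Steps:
$S{\left(E \right)} = -2 + E$
$I{\left(Y \right)} = \frac{-6 + Y}{1 + Y}$ ($I{\left(Y \right)} = \frac{Y - 6}{Y + \left(-2 + 3\right)} = \frac{-6 + Y}{Y + 1} = \frac{-6 + Y}{1 + Y}$)
$F{\left(L \right)} = \frac{2 L}{\frac{10}{3} + L}$ ($F{\left(L \right)} = \frac{L + L}{L + \frac{-6 - 4}{1 - 4}} = \frac{2 L}{L + \frac{1}{-3} \left(-10\right)} = \frac{2 L}{L - - \frac{10}{3}} = \frac{2 L}{L + \frac{10}{3}} = \frac{2 L}{\frac{10}{3} + L}$)
$\sqrt{F{\left(-28 \right)} + \left(2258 - 472\right)} = \sqrt{6 \left(-28\right) \frac{1}{10 + 3 \left(-28\right)} + \left(2258 - 472\right)} = \sqrt{6 \left(-28\right) \frac{1}{10 - 84} + 1786} = \sqrt{6 \left(-28\right) \frac{1}{-74} + 1786} = \sqrt{6 \left(-28\right) \left(- \frac{1}{74}\right) + 1786} = \sqrt{\frac{84}{37} + 1786} = \sqrt{\frac{66166}{37}} = \frac{\sqrt{2448142}}{37}$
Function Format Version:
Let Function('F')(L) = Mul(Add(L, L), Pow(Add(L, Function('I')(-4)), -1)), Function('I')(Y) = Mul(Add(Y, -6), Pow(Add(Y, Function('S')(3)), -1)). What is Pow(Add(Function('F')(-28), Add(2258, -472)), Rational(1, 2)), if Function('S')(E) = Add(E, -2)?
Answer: Mul(Rational(1, 37), Pow(2448142, Rational(1, 2))) ≈ 42.288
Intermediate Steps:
Function('S')(E) = Add(-2, E)
Function('I')(Y) = Mul(Pow(Add(1, Y), -1), Add(-6, Y)) (Function('I')(Y) = Mul(Add(Y, -6), Pow(Add(Y, Add(-2, 3)), -1)) = Mul(Add(-6, Y), Pow(Add(Y, 1), -1)) = Mul(Add(-6, Y), Pow(Add(1, Y), -1)) = Mul(Pow(Add(1, Y), -1), Add(-6, Y)))
Function('F')(L) = Mul(2, L, Pow(Add(Rational(10, 3), L), -1)) (Function('F')(L) = Mul(Add(L, L), Pow(Add(L, Mul(Pow(Add(1, -4), -1), Add(-6, -4))), -1)) = Mul(Mul(2, L), Pow(Add(L, Mul(Pow(-3, -1), -10)), -1)) = Mul(Mul(2, L), Pow(Add(L, Mul(Rational(-1, 3), -10)), -1)) = Mul(Mul(2, L), Pow(Add(L, Rational(10, 3)), -1)) = Mul(Mul(2, L), Pow(Add(Rational(10, 3), L), -1)) = Mul(2, L, Pow(Add(Rational(10, 3), L), -1)))
Pow(Add(Function('F')(-28), Add(2258, -472)), Rational(1, 2)) = Pow(Add(Mul(6, -28, Pow(Add(10, Mul(3, -28)), -1)), Add(2258, -472)), Rational(1, 2)) = Pow(Add(Mul(6, -28, Pow(Add(10, -84), -1)), 1786), Rational(1, 2)) = Pow(Add(Mul(6, -28, Pow(-74, -1)), 1786), Rational(1, 2)) = Pow(Add(Mul(6, -28, Rational(-1, 74)), 1786), Rational(1, 2)) = Pow(Add(Rational(84, 37), 1786), Rational(1, 2)) = Pow(Rational(66166, 37), Rational(1, 2)) = Mul(Rational(1, 37), Pow(2448142, Rational(1, 2)))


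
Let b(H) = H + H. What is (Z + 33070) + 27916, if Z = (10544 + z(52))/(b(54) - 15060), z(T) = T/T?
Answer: 303950709/4984 ≈ 60985.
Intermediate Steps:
z(T) = 1
b(H) = 2*H
Z = -3515/4984 (Z = (10544 + 1)/(2*54 - 15060) = 10545/(108 - 15060) = 10545/(-14952) = 10545*(-1/14952) = -3515/4984 ≈ -0.70526)
(Z + 33070) + 27916 = (-3515/4984 + 33070) + 27916 = 164817365/4984 + 27916 = 303950709/4984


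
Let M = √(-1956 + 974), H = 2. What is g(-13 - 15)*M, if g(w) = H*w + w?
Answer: -84*I*√982 ≈ -2632.3*I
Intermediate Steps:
M = I*√982 (M = √(-982) = I*√982 ≈ 31.337*I)
g(w) = 3*w (g(w) = 2*w + w = 3*w)
g(-13 - 15)*M = (3*(-13 - 15))*(I*√982) = (3*(-28))*(I*√982) = -84*I*√982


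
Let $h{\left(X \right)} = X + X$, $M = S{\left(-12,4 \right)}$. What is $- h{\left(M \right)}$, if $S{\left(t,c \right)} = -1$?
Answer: $2$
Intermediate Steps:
$M = -1$
$h{\left(X \right)} = 2 X$
$- h{\left(M \right)} = - 2 \left(-1\right) = \left(-1\right) \left(-2\right) = 2$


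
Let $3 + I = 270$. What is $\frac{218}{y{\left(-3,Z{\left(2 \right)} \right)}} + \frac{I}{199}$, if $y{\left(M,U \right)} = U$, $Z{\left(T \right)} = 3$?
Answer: $\frac{44183}{597} \approx 74.008$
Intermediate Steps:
$I = 267$ ($I = -3 + 270 = 267$)
$\frac{218}{y{\left(-3,Z{\left(2 \right)} \right)}} + \frac{I}{199} = \frac{218}{3} + \frac{267}{199} = \frac{44183}{597}$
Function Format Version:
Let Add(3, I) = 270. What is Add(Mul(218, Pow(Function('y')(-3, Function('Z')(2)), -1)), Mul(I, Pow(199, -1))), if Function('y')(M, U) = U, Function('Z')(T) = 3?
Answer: Rational(44183, 597) ≈ 74.008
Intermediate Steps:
I = 267 (I = Add(-3, 270) = 267)
Add(Mul(218, Pow(Function('y')(-3, Function('Z')(2)), -1)), Mul(I, Pow(199, -1))) = Add(Mul(218, Pow(3, -1)), Mul(267, Pow(199, -1))) = Add(Mul(218, Rational(1, 3)), Mul(267, Rational(1, 199))) = Add(Rational(218, 3), Rational(267, 199)) = Rational(44183, 597)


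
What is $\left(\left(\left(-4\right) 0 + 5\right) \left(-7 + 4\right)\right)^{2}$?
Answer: $225$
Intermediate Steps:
$\left(\left(\left(-4\right) 0 + 5\right) \left(-7 + 4\right)\right)^{2} = \left(\left(0 + 5\right) \left(-3\right)\right)^{2} = \left(5 \left(-3\right)\right)^{2} = \left(-15\right)^{2} = 225$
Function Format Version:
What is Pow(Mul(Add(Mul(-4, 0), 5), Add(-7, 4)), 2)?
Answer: 225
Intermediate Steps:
Pow(Mul(Add(Mul(-4, 0), 5), Add(-7, 4)), 2) = Pow(Mul(Add(0, 5), -3), 2) = Pow(Mul(5, -3), 2) = Pow(-15, 2) = 225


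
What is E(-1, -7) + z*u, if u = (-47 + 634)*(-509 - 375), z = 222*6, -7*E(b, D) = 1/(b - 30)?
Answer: -149987243951/217 ≈ -6.9119e+8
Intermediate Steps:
E(b, D) = -1/(7*(-30 + b)) (E(b, D) = -1/(7*(b - 30)) = -1/(7*(-30 + b)))
z = 1332
u = -518908 (u = 587*(-884) = -518908)
E(-1, -7) + z*u = -1/(-210 + 7*(-1)) + 1332*(-518908) = -1/(-210 - 7) - 691185456 = -1/(-217) - 691185456 = -1*(-1/217) - 691185456 = 1/217 - 691185456 = -149987243951/217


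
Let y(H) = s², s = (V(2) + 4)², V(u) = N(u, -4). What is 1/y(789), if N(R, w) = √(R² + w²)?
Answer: 161/16 - 9*√5/2 ≈ 0.00019410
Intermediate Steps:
V(u) = √(16 + u²) (V(u) = √(u² + (-4)²) = √(u² + 16) = √(16 + u²))
s = (4 + 2*√5)² (s = (√(16 + 2²) + 4)² = (√(16 + 4) + 4)² = (√20 + 4)² = (2*√5 + 4)² = (4 + 2*√5)² ≈ 71.777)
y(H) = (36 + 16*√5)²
1/y(789) = 1/(2576 + 1152*√5)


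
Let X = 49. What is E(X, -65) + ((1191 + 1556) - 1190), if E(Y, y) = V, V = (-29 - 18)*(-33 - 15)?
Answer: 3813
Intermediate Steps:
V = 2256 (V = -47*(-48) = 2256)
E(Y, y) = 2256
E(X, -65) + ((1191 + 1556) - 1190) = 2256 + ((1191 + 1556) - 1190) = 2256 + (2747 - 1190) = 2256 + 1557 = 3813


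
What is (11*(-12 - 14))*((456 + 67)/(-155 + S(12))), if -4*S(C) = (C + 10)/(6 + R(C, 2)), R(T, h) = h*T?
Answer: 8974680/9311 ≈ 963.88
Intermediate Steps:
R(T, h) = T*h
S(C) = -(10 + C)/(4*(6 + 2*C)) (S(C) = -(C + 10)/(4*(6 + C*2)) = -(10 + C)/(4*(6 + 2*C)))
(11*(-12 - 14))*((456 + 67)/(-155 + S(12))) = (11*(-12 - 14))*((456 + 67)/(-155 + (-10 - 1*12)/(8*(3 + 12)))) = (11*(-26))*(523/(-155 + (⅛)*(-10 - 12)/15)) = -149578/(-155 + (⅛)*(1/15)*(-22)) = -149578/(-155 - 11/60) = -149578/(-9311/60) = -149578*(-60)/9311 = -286*(-31380/9311) = 8974680/9311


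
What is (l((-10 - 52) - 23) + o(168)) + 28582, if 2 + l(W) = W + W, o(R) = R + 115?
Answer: 28693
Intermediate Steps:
o(R) = 115 + R
l(W) = -2 + 2*W (l(W) = -2 + (W + W) = -2 + 2*W)
(l((-10 - 52) - 23) + o(168)) + 28582 = ((-2 + 2*((-10 - 52) - 23)) + (115 + 168)) + 28582 = ((-2 + 2*(-62 - 23)) + 283) + 28582 = ((-2 + 2*(-85)) + 283) + 28582 = ((-2 - 170) + 283) + 28582 = (-172 + 283) + 28582 = 111 + 28582 = 28693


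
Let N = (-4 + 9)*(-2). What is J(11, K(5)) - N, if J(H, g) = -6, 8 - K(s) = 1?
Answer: 4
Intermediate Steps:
K(s) = 7 (K(s) = 8 - 1*1 = 8 - 1 = 7)
N = -10 (N = 5*(-2) = -10)
J(11, K(5)) - N = -6 - 1*(-10) = -6 + 10 = 4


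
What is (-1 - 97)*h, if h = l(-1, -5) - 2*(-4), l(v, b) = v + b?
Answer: -196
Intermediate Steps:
l(v, b) = b + v
h = 2 (h = (-5 - 1) - 2*(-4) = -6 + 8 = 2)
(-1 - 97)*h = (-1 - 97)*2 = -98*2 = -196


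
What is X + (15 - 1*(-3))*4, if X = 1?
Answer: 73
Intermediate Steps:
X + (15 - 1*(-3))*4 = 1 + (15 - 1*(-3))*4 = 1 + (15 + 3)*4 = 1 + 18*4 = 1 + 72 = 73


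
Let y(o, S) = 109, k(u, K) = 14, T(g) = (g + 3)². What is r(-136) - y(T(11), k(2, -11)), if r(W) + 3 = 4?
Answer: -108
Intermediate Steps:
r(W) = 1 (r(W) = -3 + 4 = 1)
T(g) = (3 + g)²
r(-136) - y(T(11), k(2, -11)) = 1 - 1*109 = 1 - 109 = -108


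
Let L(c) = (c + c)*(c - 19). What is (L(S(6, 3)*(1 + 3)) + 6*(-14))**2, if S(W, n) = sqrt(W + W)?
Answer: 367248 - 182400*sqrt(3) ≈ 51322.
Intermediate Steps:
S(W, n) = sqrt(2)*sqrt(W) (S(W, n) = sqrt(2*W) = sqrt(2)*sqrt(W))
L(c) = 2*c*(-19 + c) (L(c) = (2*c)*(-19 + c) = 2*c*(-19 + c))
(L(S(6, 3)*(1 + 3)) + 6*(-14))**2 = (2*((sqrt(2)*sqrt(6))*(1 + 3))*(-19 + (sqrt(2)*sqrt(6))*(1 + 3)) + 6*(-14))**2 = (2*((2*sqrt(3))*4)*(-19 + (2*sqrt(3))*4) - 84)**2 = (2*(8*sqrt(3))*(-19 + 8*sqrt(3)) - 84)**2 = (16*sqrt(3)*(-19 + 8*sqrt(3)) - 84)**2 = (-84 + 16*sqrt(3)*(-19 + 8*sqrt(3)))**2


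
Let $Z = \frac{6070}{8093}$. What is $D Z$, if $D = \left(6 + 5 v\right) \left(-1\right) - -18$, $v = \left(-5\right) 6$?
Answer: $\frac{983340}{8093} \approx 121.51$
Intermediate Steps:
$v = -30$
$Z = \frac{6070}{8093}$ ($Z = 6070 \cdot \frac{1}{8093} = \frac{6070}{8093} \approx 0.75003$)
$D = 162$ ($D = \left(6 + 5 \left(-30\right)\right) \left(-1\right) - -18 = \left(6 - 150\right) \left(-1\right) + \left(-2 + 20\right) = \left(-144\right) \left(-1\right) + 18 = 144 + 18 = 162$)
$D Z = 162 \cdot \frac{6070}{8093} = \frac{983340}{8093}$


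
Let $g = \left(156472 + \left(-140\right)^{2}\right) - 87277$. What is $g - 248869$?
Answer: $-160074$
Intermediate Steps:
$g = 88795$ ($g = \left(156472 + 19600\right) - 87277 = 176072 - 87277 = 88795$)
$g - 248869 = 88795 - 248869 = -160074$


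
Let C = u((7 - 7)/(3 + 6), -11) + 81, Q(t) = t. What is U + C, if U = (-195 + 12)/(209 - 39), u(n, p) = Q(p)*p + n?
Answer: 34157/170 ≈ 200.92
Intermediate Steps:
u(n, p) = n + p² (u(n, p) = p*p + n = p² + n = n + p²)
C = 202 (C = ((7 - 7)/(3 + 6) + (-11)²) + 81 = (0/9 + 121) + 81 = (0*(⅑) + 121) + 81 = (0 + 121) + 81 = 121 + 81 = 202)
U = -183/170 ≈ -1.0765
U + C = -183/170 + 202 = 34157/170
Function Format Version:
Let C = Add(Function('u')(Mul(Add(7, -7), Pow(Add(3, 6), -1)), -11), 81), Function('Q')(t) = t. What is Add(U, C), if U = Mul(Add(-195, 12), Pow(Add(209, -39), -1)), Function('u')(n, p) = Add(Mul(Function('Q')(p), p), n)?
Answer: Rational(34157, 170) ≈ 200.92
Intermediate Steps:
Function('u')(n, p) = Add(n, Pow(p, 2)) (Function('u')(n, p) = Add(Mul(p, p), n) = Add(Pow(p, 2), n) = Add(n, Pow(p, 2)))
C = 202 (C = Add(Add(Mul(Add(7, -7), Pow(Add(3, 6), -1)), Pow(-11, 2)), 81) = Add(Add(Mul(0, Pow(9, -1)), 121), 81) = Add(Add(Mul(0, Rational(1, 9)), 121), 81) = Add(Add(0, 121), 81) = Add(121, 81) = 202)
U = Rational(-183, 170) (U = Mul(-183, Pow(170, -1)) = Mul(-183, Rational(1, 170)) = Rational(-183, 170) ≈ -1.0765)
Add(U, C) = Add(Rational(-183, 170), 202) = Rational(34157, 170)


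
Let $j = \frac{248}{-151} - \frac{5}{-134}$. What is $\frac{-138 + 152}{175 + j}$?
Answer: $\frac{283276}{3508473} \approx 0.080741$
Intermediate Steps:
$j = - \frac{32477}{20234}$ ($j = 248 \left(- \frac{1}{151}\right) - - \frac{5}{134} = - \frac{248}{151} + \frac{5}{134} = - \frac{32477}{20234} \approx -1.6051$)
$\frac{-138 + 152}{175 + j} = \frac{-138 + 152}{175 - \frac{32477}{20234}} = \frac{14}{\frac{3508473}{20234}} = 14 \cdot \frac{20234}{3508473} = \frac{283276}{3508473}$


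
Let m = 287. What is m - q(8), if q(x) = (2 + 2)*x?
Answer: 255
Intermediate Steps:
q(x) = 4*x
m - q(8) = 287 - 4*8 = 287 - 1*32 = 287 - 32 = 255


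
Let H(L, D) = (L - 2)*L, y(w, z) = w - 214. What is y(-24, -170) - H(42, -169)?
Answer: -1918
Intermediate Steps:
y(w, z) = -214 + w
H(L, D) = L*(-2 + L) (H(L, D) = (-2 + L)*L = L*(-2 + L))
y(-24, -170) - H(42, -169) = (-214 - 24) - 42*(-2 + 42) = -238 - 42*40 = -238 - 1*1680 = -238 - 1680 = -1918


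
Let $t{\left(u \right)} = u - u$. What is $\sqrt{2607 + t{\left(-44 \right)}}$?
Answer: $\sqrt{2607} \approx 51.059$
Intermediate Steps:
$t{\left(u \right)} = 0$
$\sqrt{2607 + t{\left(-44 \right)}} = \sqrt{2607 + 0} = \sqrt{2607}$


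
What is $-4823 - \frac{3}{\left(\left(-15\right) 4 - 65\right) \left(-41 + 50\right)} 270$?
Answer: $- \frac{120557}{25} \approx -4822.3$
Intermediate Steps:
$-4823 - \frac{3}{\left(\left(-15\right) 4 - 65\right) \left(-41 + 50\right)} 270 = -4823 - \frac{3}{\left(-60 - 65\right) 9} \cdot 270 = -4823 - \frac{3}{\left(-125\right) 9} \cdot 270 = -4823 - \frac{3}{-1125} \cdot 270 = -4823 - 3 \left(- \frac{1}{1125}\right) 270 = -4823 - \left(- \frac{1}{375}\right) 270 = -4823 - - \frac{18}{25} = -4823 + \frac{18}{25} = - \frac{120557}{25}$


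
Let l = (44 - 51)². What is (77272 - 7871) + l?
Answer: 69450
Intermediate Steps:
l = 49 (l = (-7)² = 49)
(77272 - 7871) + l = (77272 - 7871) + 49 = 69401 + 49 = 69450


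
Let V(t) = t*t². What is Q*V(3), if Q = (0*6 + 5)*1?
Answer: 135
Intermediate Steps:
V(t) = t³
Q = 5 (Q = (0 + 5)*1 = 5*1 = 5)
Q*V(3) = 5*3³ = 5*27 = 135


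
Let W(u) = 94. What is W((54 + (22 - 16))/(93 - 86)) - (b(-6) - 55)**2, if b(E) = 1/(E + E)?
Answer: -423385/144 ≈ -2940.2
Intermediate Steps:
b(E) = 1/(2*E)
W((54 + (22 - 16))/(93 - 86)) - (b(-6) - 55)**2 = 94 - ((1/2)/(-6) - 55)**2 = 94 - ((1/2)*(-1/6) - 55)**2 = 94 - (-1/12 - 55)**2 = 94 - (-661/12)**2 = 94 - 1*436921/144 = 94 - 436921/144 = -423385/144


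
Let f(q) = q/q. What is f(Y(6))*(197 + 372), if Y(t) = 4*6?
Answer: 569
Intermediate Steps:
Y(t) = 24
f(q) = 1
f(Y(6))*(197 + 372) = 1*(197 + 372) = 1*569 = 569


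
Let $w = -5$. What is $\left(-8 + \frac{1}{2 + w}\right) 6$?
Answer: $-50$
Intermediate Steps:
$\left(-8 + \frac{1}{2 + w}\right) 6 = \left(-8 + \frac{1}{2 - 5}\right) 6 = \left(-8 + \frac{1}{-3}\right) 6 = \left(-8 - \frac{1}{3}\right) 6 = \left(- \frac{25}{3}\right) 6 = -50$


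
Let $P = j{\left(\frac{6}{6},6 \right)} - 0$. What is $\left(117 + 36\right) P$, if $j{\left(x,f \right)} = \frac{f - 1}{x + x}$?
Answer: $\frac{765}{2} \approx 382.5$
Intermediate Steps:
$j{\left(x,f \right)} = \frac{-1 + f}{2 x}$
$P = \frac{5}{2}$ ($P = \frac{-1 + 6}{2 \cdot \frac{6}{6}} - 0 = \frac{1}{2} \frac{1}{6 \cdot \frac{1}{6}} \cdot 5 + 0 = \frac{1}{2} \cdot 1^{-1} \cdot 5 + 0 = \frac{1}{2} \cdot 1 \cdot 5 + 0 = \frac{5}{2} + 0 = \frac{5}{2} \approx 2.5$)
$\left(117 + 36\right) P = \left(117 + 36\right) \frac{5}{2} = 153 \cdot \frac{5}{2} = \frac{765}{2}$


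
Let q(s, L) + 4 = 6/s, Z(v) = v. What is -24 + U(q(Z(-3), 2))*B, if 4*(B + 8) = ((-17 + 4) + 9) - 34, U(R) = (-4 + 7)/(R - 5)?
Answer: -423/22 ≈ -19.227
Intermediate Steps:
q(s, L) = -4 + 6/s
U(R) = 3/(-5 + R)
B = -35/2 (B = -8 + (((-17 + 4) + 9) - 34)/4 = -8 + ((-13 + 9) - 34)/4 = -8 + (-4 - 34)/4 = -8 + (1/4)*(-38) = -8 - 19/2 = -35/2 ≈ -17.500)
-24 + U(q(Z(-3), 2))*B = -24 + (3/(-5 + (-4 + 6/(-3))))*(-35/2) = -24 + (3/(-5 + (-4 + 6*(-1/3))))*(-35/2) = -24 + (3/(-5 + (-4 - 2)))*(-35/2) = -24 + (3/(-5 - 6))*(-35/2) = -24 + (3/(-11))*(-35/2) = -24 + (3*(-1/11))*(-35/2) = -24 - 3/11*(-35/2) = -24 + 105/22 = -423/22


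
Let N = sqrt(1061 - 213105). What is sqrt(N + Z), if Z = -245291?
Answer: sqrt(-245291 + 2*I*sqrt(53011)) ≈ 0.465 + 495.27*I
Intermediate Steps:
N = 2*I*sqrt(53011) (N = sqrt(-212044) = 2*I*sqrt(53011) ≈ 460.48*I)
sqrt(N + Z) = sqrt(2*I*sqrt(53011) - 245291) = sqrt(-245291 + 2*I*sqrt(53011))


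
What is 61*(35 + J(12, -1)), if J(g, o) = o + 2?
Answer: 2196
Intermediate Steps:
J(g, o) = 2 + o
61*(35 + J(12, -1)) = 61*(35 + (2 - 1)) = 61*(35 + 1) = 61*36 = 2196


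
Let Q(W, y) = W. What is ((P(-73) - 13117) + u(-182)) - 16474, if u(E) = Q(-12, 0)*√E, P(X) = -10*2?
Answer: -29611 - 12*I*√182 ≈ -29611.0 - 161.89*I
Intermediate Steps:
P(X) = -20
u(E) = -12*√E
((P(-73) - 13117) + u(-182)) - 16474 = ((-20 - 13117) - 12*I*√182) - 16474 = (-13137 - 12*I*√182) - 16474 = -29611 - 12*I*√182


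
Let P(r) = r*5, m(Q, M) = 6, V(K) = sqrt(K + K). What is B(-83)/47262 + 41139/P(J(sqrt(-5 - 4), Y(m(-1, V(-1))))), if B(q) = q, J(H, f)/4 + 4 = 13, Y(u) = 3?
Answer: 108016471/472620 ≈ 228.55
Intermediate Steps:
V(K) = sqrt(2)*sqrt(K) (V(K) = sqrt(2*K) = sqrt(2)*sqrt(K))
J(H, f) = 36 (J(H, f) = -16 + 4*13 = -16 + 52 = 36)
P(r) = 5*r
B(-83)/47262 + 41139/P(J(sqrt(-5 - 4), Y(m(-1, V(-1))))) = -83/47262 + 41139/((5*36)) = -83*1/47262 + 41139/180 = -83/47262 + 41139*(1/180) = -83/47262 + 4571/20 = 108016471/472620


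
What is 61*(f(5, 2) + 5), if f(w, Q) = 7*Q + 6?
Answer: 1525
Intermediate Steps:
f(w, Q) = 6 + 7*Q
61*(f(5, 2) + 5) = 61*((6 + 7*2) + 5) = 61*((6 + 14) + 5) = 61*(20 + 5) = 61*25 = 1525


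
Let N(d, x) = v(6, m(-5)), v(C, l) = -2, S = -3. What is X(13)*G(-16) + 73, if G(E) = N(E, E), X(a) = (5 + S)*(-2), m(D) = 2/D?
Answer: 81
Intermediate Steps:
N(d, x) = -2
X(a) = -4 (X(a) = (5 - 3)*(-2) = 2*(-2) = -4)
G(E) = -2
X(13)*G(-16) + 73 = -4*(-2) + 73 = 8 + 73 = 81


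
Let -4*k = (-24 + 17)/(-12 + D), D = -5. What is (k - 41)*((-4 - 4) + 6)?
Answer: 2795/34 ≈ 82.206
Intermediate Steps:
k = -7/68 (k = -(-24 + 17)/(4*(-12 - 5)) = -(-7)/(4*(-17)) = -(-7)*(-1)/(4*17) = -¼*7/17 = -7/68 ≈ -0.10294)
(k - 41)*((-4 - 4) + 6) = (-7/68 - 41)*((-4 - 4) + 6) = -2795*(-8 + 6)/68 = -2795/68*(-2) = 2795/34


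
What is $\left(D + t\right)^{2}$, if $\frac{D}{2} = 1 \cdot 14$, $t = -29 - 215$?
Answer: $46656$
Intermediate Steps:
$t = -244$
$D = 28$ ($D = 2 \cdot 1 \cdot 14 = 2 \cdot 14 = 28$)
$\left(D + t\right)^{2} = \left(28 - 244\right)^{2} = \left(-216\right)^{2} = 46656$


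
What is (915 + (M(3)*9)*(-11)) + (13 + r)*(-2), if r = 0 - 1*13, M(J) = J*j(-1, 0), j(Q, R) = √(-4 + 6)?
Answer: 915 - 297*√2 ≈ 494.98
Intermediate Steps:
j(Q, R) = √2
M(J) = J*√2
r = -13 (r = 0 - 13 = -13)
(915 + (M(3)*9)*(-11)) + (13 + r)*(-2) = (915 + ((3*√2)*9)*(-11)) + (13 - 13)*(-2) = (915 + (27*√2)*(-11)) + 0*(-2) = (915 - 297*√2) + 0 = 915 - 297*√2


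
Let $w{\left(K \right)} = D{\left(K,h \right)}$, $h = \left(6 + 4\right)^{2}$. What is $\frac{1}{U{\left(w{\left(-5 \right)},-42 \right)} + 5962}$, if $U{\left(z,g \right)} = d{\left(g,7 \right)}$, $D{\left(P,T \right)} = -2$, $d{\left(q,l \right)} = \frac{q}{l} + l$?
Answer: $\frac{1}{5963} \approx 0.0001677$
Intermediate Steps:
$h = 100$ ($h = 10^{2} = 100$)
$d{\left(q,l \right)} = l + \frac{q}{l}$ ($d{\left(q,l \right)} = \frac{q}{l} + l = l + \frac{q}{l}$)
$w{\left(K \right)} = -2$
$U{\left(z,g \right)} = 7 + \frac{g}{7}$
$\frac{1}{U{\left(w{\left(-5 \right)},-42 \right)} + 5962} = \frac{1}{\left(7 + \frac{1}{7} \left(-42\right)\right) + 5962} = \frac{1}{\left(7 - 6\right) + 5962} = \frac{1}{1 + 5962} = \frac{1}{5963}$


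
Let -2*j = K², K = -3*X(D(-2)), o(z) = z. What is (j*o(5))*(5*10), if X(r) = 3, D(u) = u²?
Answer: -10125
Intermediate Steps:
K = -9 (K = -3*3 = -9)
j = -81/2 (j = -½*(-9)² = -½*81 = -81/2 ≈ -40.500)
(j*o(5))*(5*10) = (-81/2*5)*(5*10) = -405/2*50 = -10125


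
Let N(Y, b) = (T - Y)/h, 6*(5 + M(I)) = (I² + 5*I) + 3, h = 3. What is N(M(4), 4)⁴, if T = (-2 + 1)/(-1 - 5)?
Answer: 256/6561 ≈ 0.039018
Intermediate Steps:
T = ⅙ (T = -1/(-6) = -1*(-⅙) = ⅙ ≈ 0.16667)
M(I) = -9/2 + I²/6 + 5*I/6 (M(I) = -5 + ((I² + 5*I) + 3)/6 = -5 + (3 + I² + 5*I)/6 = -5 + (½ + I²/6 + 5*I/6) = -9/2 + I²/6 + 5*I/6)
N(Y, b) = 1/18 - Y/3 (N(Y, b) = (⅙ - Y)/3 = (⅙ - Y)*(⅓) = 1/18 - Y/3)
N(M(4), 4)⁴ = (1/18 - (-9/2 + (⅙)*4² + (⅚)*4)/3)⁴ = (1/18 - (-9/2 + (⅙)*16 + 10/3)/3)⁴ = (1/18 - (-9/2 + 8/3 + 10/3)/3)⁴ = (1/18 - ⅓*3/2)⁴ = (1/18 - ½)⁴ = (-4/9)⁴ = 256/6561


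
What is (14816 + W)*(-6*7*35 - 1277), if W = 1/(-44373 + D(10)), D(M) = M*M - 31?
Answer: -1803152949061/44304 ≈ -4.0700e+7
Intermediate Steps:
D(M) = -31 + M**2 (D(M) = M**2 - 31 = -31 + M**2)
W = -1/44304 (W = 1/(-44373 + (-31 + 10**2)) = 1/(-44373 + (-31 + 100)) = 1/(-44373 + 69) = 1/(-44304) = -1/44304 ≈ -2.2571e-5)
(14816 + W)*(-6*7*35 - 1277) = (14816 - 1/44304)*(-6*7*35 - 1277) = 656408063*(-42*35 - 1277)/44304 = 656408063*(-1470 - 1277)/44304 = (656408063/44304)*(-2747) = -1803152949061/44304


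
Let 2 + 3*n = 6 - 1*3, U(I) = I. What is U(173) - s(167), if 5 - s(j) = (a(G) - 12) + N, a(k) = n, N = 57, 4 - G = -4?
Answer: 640/3 ≈ 213.33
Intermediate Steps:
G = 8 (G = 4 - 1*(-4) = 4 + 4 = 8)
n = 1/3 (n = -2/3 + (6 - 1*3)/3 = -2/3 + (6 - 3)/3 = -2/3 + (1/3)*3 = -2/3 + 1 = 1/3 ≈ 0.33333)
a(k) = 1/3
s(j) = -121/3 (s(j) = 5 - ((1/3 - 12) + 57) = 5 - (-35/3 + 57) = 5 - 1*136/3 = 5 - 136/3 = -121/3)
U(173) - s(167) = 173 - 1*(-121/3) = 173 + 121/3 = 640/3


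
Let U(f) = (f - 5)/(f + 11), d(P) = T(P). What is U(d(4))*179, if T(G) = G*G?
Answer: 1969/27 ≈ 72.926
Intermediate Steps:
T(G) = G²
d(P) = P²
U(f) = (-5 + f)/(11 + f)
U(d(4))*179 = ((-5 + 4²)/(11 + 4²))*179 = ((-5 + 16)/(11 + 16))*179 = (11/27)*179 = 1969/27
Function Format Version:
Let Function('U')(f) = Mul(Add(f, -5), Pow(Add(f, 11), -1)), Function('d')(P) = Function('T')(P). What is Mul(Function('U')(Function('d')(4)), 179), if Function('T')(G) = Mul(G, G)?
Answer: Rational(1969, 27) ≈ 72.926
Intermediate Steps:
Function('T')(G) = Pow(G, 2)
Function('d')(P) = Pow(P, 2)
Function('U')(f) = Mul(Pow(Add(11, f), -1), Add(-5, f)) (Function('U')(f) = Mul(Add(-5, f), Pow(Add(11, f), -1)) = Mul(Pow(Add(11, f), -1), Add(-5, f)))
Mul(Function('U')(Function('d')(4)), 179) = Mul(Mul(Pow(Add(11, Pow(4, 2)), -1), Add(-5, Pow(4, 2))), 179) = Mul(Mul(Pow(Add(11, 16), -1), Add(-5, 16)), 179) = Mul(Mul(Pow(27, -1), 11), 179) = Mul(Mul(Rational(1, 27), 11), 179) = Mul(Rational(11, 27), 179) = Rational(1969, 27)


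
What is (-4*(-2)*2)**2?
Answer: 256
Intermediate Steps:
(-4*(-2)*2)**2 = (8*2)**2 = 16**2 = 256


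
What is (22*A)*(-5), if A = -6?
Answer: 660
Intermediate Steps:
(22*A)*(-5) = (22*(-6))*(-5) = -132*(-5) = 660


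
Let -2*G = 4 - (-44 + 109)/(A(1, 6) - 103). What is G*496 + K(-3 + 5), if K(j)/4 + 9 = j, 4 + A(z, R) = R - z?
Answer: -60080/51 ≈ -1178.0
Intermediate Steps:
A(z, R) = -4 + R - z (A(z, R) = -4 + (R - z) = -4 + R - z)
K(j) = -36 + 4*j
G = -473/204 (G = -(4 - (-44 + 109)/((-4 + 6 - 1*1) - 103))/2 = -(4 - 65/((-4 + 6 - 1) - 103))/2 = -(4 - 65/(1 - 103))/2 = -(4 - 65/(-102))/2 = -(4 - 65*(-1)/102)/2 = -(4 - 1*(-65/102))/2 = -(4 + 65/102)/2 = -1/2*473/102 = -473/204 ≈ -2.3186)
G*496 + K(-3 + 5) = -473/204*496 + (-36 + 4*(-3 + 5)) = -58652/51 + (-36 + 4*2) = -58652/51 + (-36 + 8) = -58652/51 - 28 = -60080/51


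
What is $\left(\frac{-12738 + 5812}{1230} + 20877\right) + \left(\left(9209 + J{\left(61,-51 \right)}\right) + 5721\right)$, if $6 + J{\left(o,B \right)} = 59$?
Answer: $\frac{22050437}{615} \approx 35854.0$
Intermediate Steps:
$J{\left(o,B \right)} = 53$ ($J{\left(o,B \right)} = -6 + 59 = 53$)
$\left(\frac{-12738 + 5812}{1230} + 20877\right) + \left(\left(9209 + J{\left(61,-51 \right)}\right) + 5721\right) = \left(\frac{-12738 + 5812}{1230} + 20877\right) + \left(\left(9209 + 53\right) + 5721\right) = \left(\left(-6926\right) \frac{1}{1230} + 20877\right) + \left(9262 + 5721\right) = \left(- \frac{3463}{615} + 20877\right) + 14983 = \frac{12835892}{615} + 14983 = \frac{22050437}{615}$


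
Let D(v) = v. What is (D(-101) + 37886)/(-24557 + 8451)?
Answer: -37785/16106 ≈ -2.3460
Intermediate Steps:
(D(-101) + 37886)/(-24557 + 8451) = (-101 + 37886)/(-24557 + 8451) = 37785/(-16106) = 37785*(-1/16106) = -37785/16106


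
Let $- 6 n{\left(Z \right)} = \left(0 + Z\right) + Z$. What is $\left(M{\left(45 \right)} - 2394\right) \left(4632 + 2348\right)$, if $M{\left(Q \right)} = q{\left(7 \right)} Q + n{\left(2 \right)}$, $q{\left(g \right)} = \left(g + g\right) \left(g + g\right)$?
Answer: $\frac{134546480}{3} \approx 4.4849 \cdot 10^{7}$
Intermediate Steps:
$n{\left(Z \right)} = - \frac{Z}{3}$ ($n{\left(Z \right)} = - \frac{\left(0 + Z\right) + Z}{6} = - \frac{Z + Z}{6} = - \frac{2 Z}{6} = - \frac{Z}{3}$)
$q{\left(g \right)} = 4 g^{2}$ ($q{\left(g \right)} = 2 g 2 g = 4 g^{2}$)
$M{\left(Q \right)} = - \frac{2}{3} + 196 Q$ ($M{\left(Q \right)} = 4 \cdot 7^{2} Q - \frac{2}{3} = 4 \cdot 49 Q - \frac{2}{3} = 196 Q - \frac{2}{3} = - \frac{2}{3} + 196 Q$)
$\left(M{\left(45 \right)} - 2394\right) \left(4632 + 2348\right) = \left(\left(- \frac{2}{3} + 196 \cdot 45\right) - 2394\right) \left(4632 + 2348\right) = \left(\left(- \frac{2}{3} + 8820\right) - 2394\right) 6980 = \left(\frac{26458}{3} - 2394\right) 6980 = \frac{19276}{3} \cdot 6980 = \frac{134546480}{3}$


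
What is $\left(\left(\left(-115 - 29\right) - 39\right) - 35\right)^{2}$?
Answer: $47524$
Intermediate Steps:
$\left(\left(\left(-115 - 29\right) - 39\right) - 35\right)^{2} = \left(\left(-144 - 39\right) - 35\right)^{2} = \left(-183 - 35\right)^{2} = \left(-218\right)^{2} = 47524$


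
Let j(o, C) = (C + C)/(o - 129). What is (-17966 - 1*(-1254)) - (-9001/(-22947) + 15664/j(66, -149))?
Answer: -68463807437/3419103 ≈ -20024.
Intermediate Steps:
j(o, C) = 2*C/(-129 + o) (j(o, C) = (2*C)/(-129 + o) = 2*C/(-129 + o))
(-17966 - 1*(-1254)) - (-9001/(-22947) + 15664/j(66, -149)) = (-17966 - 1*(-1254)) - (-9001/(-22947) + 15664/((2*(-149)/(-129 + 66)))) = (-17966 + 1254) - (-9001*(-1/22947) + 15664/((2*(-149)/(-63)))) = -16712 - (9001/22947 + 15664/((2*(-149)*(-1/63)))) = -16712 - (9001/22947 + 15664/(298/63)) = -16712 - (9001/22947 + 15664*(63/298)) = -16712 - (9001/22947 + 493416/149) = -16712 - 1*11323758101/3419103 = -16712 - 11323758101/3419103 = -68463807437/3419103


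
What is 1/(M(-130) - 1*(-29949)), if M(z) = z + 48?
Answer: 1/29867 ≈ 3.3482e-5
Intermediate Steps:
M(z) = 48 + z
1/(M(-130) - 1*(-29949)) = 1/((48 - 130) - 1*(-29949)) = 1/(-82 + 29949) = 1/29867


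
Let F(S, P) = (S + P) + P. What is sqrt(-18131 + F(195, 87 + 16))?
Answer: 3*I*sqrt(1970) ≈ 133.15*I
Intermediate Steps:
F(S, P) = S + 2*P (F(S, P) = (P + S) + P = S + 2*P)
sqrt(-18131 + F(195, 87 + 16)) = sqrt(-18131 + (195 + 2*(87 + 16))) = sqrt(-18131 + (195 + 2*103)) = sqrt(-18131 + (195 + 206)) = sqrt(-18131 + 401) = sqrt(-17730) = 3*I*sqrt(1970)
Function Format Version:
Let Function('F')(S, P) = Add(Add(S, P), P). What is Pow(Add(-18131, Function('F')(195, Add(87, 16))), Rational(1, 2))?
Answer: Mul(3, I, Pow(1970, Rational(1, 2))) ≈ Mul(133.15, I)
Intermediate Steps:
Function('F')(S, P) = Add(S, Mul(2, P)) (Function('F')(S, P) = Add(Add(P, S), P) = Add(S, Mul(2, P)))
Pow(Add(-18131, Function('F')(195, Add(87, 16))), Rational(1, 2)) = Pow(Add(-18131, Add(195, Mul(2, Add(87, 16)))), Rational(1, 2)) = Pow(Add(-18131, Add(195, Mul(2, 103))), Rational(1, 2)) = Pow(Add(-18131, Add(195, 206)), Rational(1, 2)) = Pow(Add(-18131, 401), Rational(1, 2)) = Pow(-17730, Rational(1, 2)) = Mul(3, I, Pow(1970, Rational(1, 2)))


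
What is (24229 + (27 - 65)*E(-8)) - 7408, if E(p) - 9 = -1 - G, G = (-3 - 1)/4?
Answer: 16479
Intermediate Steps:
G = -1 (G = -4*1/4 = -1)
E(p) = 9 (E(p) = 9 + (-1 - 1*(-1)) = 9 + (-1 + 1) = 9 + 0 = 9)
(24229 + (27 - 65)*E(-8)) - 7408 = (24229 + (27 - 65)*9) - 7408 = (24229 - 38*9) - 7408 = (24229 - 342) - 7408 = 23887 - 7408 = 16479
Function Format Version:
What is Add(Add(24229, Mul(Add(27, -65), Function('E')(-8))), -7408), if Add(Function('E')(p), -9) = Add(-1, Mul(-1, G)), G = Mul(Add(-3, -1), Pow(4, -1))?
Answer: 16479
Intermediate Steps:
G = -1 (G = Mul(-4, Rational(1, 4)) = -1)
Function('E')(p) = 9 (Function('E')(p) = Add(9, Add(-1, Mul(-1, -1))) = Add(9, Add(-1, 1)) = Add(9, 0) = 9)
Add(Add(24229, Mul(Add(27, -65), Function('E')(-8))), -7408) = Add(Add(24229, Mul(Add(27, -65), 9)), -7408) = Add(Add(24229, Mul(-38, 9)), -7408) = Add(Add(24229, -342), -7408) = Add(23887, -7408) = 16479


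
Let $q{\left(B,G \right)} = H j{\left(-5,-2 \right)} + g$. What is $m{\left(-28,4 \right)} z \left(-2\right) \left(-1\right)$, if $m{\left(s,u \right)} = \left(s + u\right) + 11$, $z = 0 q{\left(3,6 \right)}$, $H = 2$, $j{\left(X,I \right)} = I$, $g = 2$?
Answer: $0$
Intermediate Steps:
$q{\left(B,G \right)} = -2$ ($q{\left(B,G \right)} = 2 \left(-2\right) + 2 = -4 + 2 = -2$)
$z = 0$ ($z = 0 \left(-2\right) = 0$)
$m{\left(s,u \right)} = 11 + s + u$
$m{\left(-28,4 \right)} z \left(-2\right) \left(-1\right) = \left(11 - 28 + 4\right) 0 \left(-2\right) \left(-1\right) = - 13 \cdot 0 \left(-1\right) = \left(-13\right) 0 = 0$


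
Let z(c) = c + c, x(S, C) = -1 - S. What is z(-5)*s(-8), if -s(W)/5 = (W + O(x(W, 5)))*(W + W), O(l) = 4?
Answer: 3200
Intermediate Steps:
z(c) = 2*c
s(W) = -10*W*(4 + W) (s(W) = -5*(W + 4)*(W + W) = -5*(4 + W)*2*W = -10*W*(4 + W))
z(-5)*s(-8) = (2*(-5))*(-10*(-8)*(4 - 8)) = -(-100)*(-8)*(-4) = -10*(-320) = 3200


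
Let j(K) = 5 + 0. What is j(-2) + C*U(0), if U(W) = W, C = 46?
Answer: 5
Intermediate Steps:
j(K) = 5
j(-2) + C*U(0) = 5 + 46*0 = 5 + 0 = 5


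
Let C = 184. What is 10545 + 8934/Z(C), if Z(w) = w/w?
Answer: 19479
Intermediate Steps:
Z(w) = 1
10545 + 8934/Z(C) = 10545 + 8934/1 = 10545 + 8934*1 = 10545 + 8934 = 19479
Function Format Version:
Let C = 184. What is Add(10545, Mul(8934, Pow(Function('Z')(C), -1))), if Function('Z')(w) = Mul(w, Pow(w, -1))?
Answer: 19479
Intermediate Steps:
Function('Z')(w) = 1
Add(10545, Mul(8934, Pow(Function('Z')(C), -1))) = Add(10545, Mul(8934, Pow(1, -1))) = Add(10545, Mul(8934, 1)) = Add(10545, 8934) = 19479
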